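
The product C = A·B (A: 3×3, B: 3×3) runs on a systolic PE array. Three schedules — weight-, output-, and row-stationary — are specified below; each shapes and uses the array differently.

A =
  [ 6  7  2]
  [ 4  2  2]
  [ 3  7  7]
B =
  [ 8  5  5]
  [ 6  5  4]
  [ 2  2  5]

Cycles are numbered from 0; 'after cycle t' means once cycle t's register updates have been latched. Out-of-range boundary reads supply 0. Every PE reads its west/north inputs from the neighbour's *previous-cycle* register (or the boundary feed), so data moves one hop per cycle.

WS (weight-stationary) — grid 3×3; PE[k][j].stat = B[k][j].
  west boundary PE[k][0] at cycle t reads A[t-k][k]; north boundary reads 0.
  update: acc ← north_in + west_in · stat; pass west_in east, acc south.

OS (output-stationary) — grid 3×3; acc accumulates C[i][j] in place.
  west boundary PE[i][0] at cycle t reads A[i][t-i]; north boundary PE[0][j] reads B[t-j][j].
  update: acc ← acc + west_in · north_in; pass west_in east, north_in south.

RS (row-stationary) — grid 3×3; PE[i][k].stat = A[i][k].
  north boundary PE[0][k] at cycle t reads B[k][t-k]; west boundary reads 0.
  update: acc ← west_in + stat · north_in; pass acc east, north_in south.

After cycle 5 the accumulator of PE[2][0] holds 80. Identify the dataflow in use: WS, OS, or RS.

dataflow = OS

— WS: 3×3; PE[2][0] trace:
  [0] (2,0) acc=0 (h:0 v:0)
  [1] (2,0) acc=0 (h:0 v:0)
  [2] (2,0) acc=94 (h:2 v:94)
  [3] (2,0) acc=48 (h:2 v:48)
  [4] (2,0) acc=80 (h:7 v:80)
  [5] (2,0) acc=0 (h:0 v:0)
— OS: 3×3; PE[2][0] trace:
  [0] (2,0) acc=0 (h:0 v:0)
  [1] (2,0) acc=0 (h:0 v:0)
  [2] (2,0) acc=24 (h:3 v:8)
  [3] (2,0) acc=66 (h:7 v:6)
  [4] (2,0) acc=80 (h:7 v:2)
  [5] (2,0) acc=80 (h:0 v:0)
— RS: 3×3; PE[2][0] trace:
  [0] (2,0) acc=0 (h:0 v:0)
  [1] (2,0) acc=0 (h:0 v:0)
  [2] (2,0) acc=24 (h:24 v:8)
  [3] (2,0) acc=15 (h:15 v:5)
  [4] (2,0) acc=15 (h:15 v:5)
  [5] (2,0) acc=0 (h:0 v:0)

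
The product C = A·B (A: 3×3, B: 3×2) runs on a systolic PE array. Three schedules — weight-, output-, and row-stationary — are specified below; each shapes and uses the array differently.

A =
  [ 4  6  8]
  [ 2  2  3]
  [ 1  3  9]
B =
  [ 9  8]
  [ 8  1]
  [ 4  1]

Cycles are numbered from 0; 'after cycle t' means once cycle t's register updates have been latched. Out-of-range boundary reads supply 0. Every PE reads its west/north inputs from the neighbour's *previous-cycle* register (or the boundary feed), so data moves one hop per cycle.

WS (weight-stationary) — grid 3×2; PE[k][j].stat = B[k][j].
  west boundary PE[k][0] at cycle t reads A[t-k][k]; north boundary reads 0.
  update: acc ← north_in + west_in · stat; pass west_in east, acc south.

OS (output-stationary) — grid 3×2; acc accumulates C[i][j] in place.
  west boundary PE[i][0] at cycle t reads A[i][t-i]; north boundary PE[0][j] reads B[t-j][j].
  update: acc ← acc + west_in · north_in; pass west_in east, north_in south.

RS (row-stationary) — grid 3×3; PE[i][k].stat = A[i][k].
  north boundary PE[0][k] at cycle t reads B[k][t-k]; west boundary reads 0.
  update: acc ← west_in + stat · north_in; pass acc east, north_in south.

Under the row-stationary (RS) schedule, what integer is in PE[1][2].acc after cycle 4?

PE[1][2].acc = 21

Tracing RS — 3×3 array, target PE[1][2]:
  cycle 0: PE[0][2] → acc 0, east 0, south 0
  cycle 0: PE[1][1] → acc 0, east 0, south 0
  cycle 0: PE[1][2] → acc 0, east 0, south 0
  cycle 1: PE[0][2] → acc 0, east 0, south 0
  cycle 1: PE[1][1] → acc 0, east 0, south 0
  cycle 1: PE[1][2] → acc 0, east 0, south 0
  cycle 2: PE[0][2] → acc 116, east 116, south 4
  cycle 2: PE[1][1] → acc 34, east 34, south 8
  cycle 2: PE[1][2] → acc 0, east 0, south 0
  cycle 3: PE[0][2] → acc 46, east 46, south 1
  cycle 3: PE[1][1] → acc 18, east 18, south 1
  cycle 3: PE[1][2] → acc 46, east 46, south 4
  cycle 4: PE[0][2] → acc 0, east 0, south 0
  cycle 4: PE[1][1] → acc 0, east 0, south 0
  cycle 4: PE[1][2] → acc 21, east 21, south 1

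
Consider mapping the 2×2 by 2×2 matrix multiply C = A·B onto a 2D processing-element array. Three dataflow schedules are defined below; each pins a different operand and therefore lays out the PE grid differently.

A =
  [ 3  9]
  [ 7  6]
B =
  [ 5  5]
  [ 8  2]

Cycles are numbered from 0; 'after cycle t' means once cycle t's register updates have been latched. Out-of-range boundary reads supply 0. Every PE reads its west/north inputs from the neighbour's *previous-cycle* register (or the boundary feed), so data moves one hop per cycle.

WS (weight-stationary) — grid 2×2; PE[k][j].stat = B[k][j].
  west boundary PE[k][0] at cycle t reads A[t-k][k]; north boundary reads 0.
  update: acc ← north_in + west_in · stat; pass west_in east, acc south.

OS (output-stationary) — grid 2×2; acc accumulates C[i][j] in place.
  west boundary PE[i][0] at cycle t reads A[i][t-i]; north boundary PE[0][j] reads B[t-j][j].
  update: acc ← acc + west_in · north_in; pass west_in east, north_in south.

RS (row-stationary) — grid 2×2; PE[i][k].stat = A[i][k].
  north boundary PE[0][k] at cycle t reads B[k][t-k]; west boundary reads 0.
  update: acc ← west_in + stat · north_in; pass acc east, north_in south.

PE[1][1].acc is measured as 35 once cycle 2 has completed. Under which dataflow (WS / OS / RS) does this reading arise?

dataflow = OS

Under WS (2×2), PE[1][1]:
  @0  [1,1]  acc 0  |  →0  ↓0
  @1  [1,1]  acc 0  |  →0  ↓0
  @2  [1,1]  acc 33  |  →9  ↓33
Under OS (2×2), PE[1][1]:
  @0  [1,1]  acc 0  |  →0  ↓0
  @1  [1,1]  acc 0  |  →0  ↓0
  @2  [1,1]  acc 35  |  →7  ↓5
Under RS (2×2), PE[1][1]:
  @0  [1,1]  acc 0  |  →0  ↓0
  @1  [1,1]  acc 0  |  →0  ↓0
  @2  [1,1]  acc 83  |  →83  ↓8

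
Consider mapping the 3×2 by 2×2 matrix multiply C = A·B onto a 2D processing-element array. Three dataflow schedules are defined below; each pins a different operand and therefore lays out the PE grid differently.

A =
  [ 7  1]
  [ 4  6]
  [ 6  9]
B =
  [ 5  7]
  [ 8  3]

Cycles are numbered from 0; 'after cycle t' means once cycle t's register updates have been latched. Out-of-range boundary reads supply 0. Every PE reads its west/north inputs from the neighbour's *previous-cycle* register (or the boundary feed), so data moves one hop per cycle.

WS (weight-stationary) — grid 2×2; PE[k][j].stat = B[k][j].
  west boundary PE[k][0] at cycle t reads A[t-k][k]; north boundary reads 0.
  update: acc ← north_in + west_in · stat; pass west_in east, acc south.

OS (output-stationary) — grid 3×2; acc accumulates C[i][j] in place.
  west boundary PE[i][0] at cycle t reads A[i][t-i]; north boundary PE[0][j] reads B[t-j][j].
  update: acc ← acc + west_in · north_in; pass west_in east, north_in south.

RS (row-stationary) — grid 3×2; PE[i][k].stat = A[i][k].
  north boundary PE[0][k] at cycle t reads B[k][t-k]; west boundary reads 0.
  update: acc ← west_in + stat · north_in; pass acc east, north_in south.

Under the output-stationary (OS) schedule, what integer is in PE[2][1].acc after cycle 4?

OS 3×2: PE[2][1] cycle-by-cycle (with neighbour feeds):
  step 0 · PE1,1: acc=0; fwd→0 fwd↓0
  step 0 · PE2,0: acc=0; fwd→0 fwd↓0
  step 0 · PE2,1: acc=0; fwd→0 fwd↓0
  step 1 · PE1,1: acc=0; fwd→0 fwd↓0
  step 1 · PE2,0: acc=0; fwd→0 fwd↓0
  step 1 · PE2,1: acc=0; fwd→0 fwd↓0
  step 2 · PE1,1: acc=28; fwd→4 fwd↓7
  step 2 · PE2,0: acc=30; fwd→6 fwd↓5
  step 2 · PE2,1: acc=0; fwd→0 fwd↓0
  step 3 · PE1,1: acc=46; fwd→6 fwd↓3
  step 3 · PE2,0: acc=102; fwd→9 fwd↓8
  step 3 · PE2,1: acc=42; fwd→6 fwd↓7
  step 4 · PE1,1: acc=46; fwd→0 fwd↓0
  step 4 · PE2,0: acc=102; fwd→0 fwd↓0
  step 4 · PE2,1: acc=69; fwd→9 fwd↓3

PE[2][1].acc = 69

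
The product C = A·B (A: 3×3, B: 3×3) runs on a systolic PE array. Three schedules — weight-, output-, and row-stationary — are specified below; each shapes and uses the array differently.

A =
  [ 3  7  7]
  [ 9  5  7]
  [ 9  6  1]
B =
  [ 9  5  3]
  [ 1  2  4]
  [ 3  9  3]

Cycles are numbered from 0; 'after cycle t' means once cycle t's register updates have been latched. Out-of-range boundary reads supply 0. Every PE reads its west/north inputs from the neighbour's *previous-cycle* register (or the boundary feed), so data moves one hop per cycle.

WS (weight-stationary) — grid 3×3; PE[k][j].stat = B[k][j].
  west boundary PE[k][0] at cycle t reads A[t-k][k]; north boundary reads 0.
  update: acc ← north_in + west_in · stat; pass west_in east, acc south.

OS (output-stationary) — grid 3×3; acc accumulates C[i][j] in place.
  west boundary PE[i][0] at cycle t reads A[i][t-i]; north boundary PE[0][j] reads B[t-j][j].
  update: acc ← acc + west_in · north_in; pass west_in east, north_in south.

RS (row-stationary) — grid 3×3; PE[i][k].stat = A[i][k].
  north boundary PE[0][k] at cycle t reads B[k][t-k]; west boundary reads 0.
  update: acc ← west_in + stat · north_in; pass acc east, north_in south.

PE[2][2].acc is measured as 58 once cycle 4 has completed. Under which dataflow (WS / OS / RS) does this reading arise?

WS [3×3] PE[2][2] across cycles:
  after 0 — PE[2][2] acc=0, pass-E 0, pass-S 0
  after 1 — PE[2][2] acc=0, pass-E 0, pass-S 0
  after 2 — PE[2][2] acc=0, pass-E 0, pass-S 0
  after 3 — PE[2][2] acc=0, pass-E 0, pass-S 0
  after 4 — PE[2][2] acc=58, pass-E 7, pass-S 58
OS [3×3] PE[2][2] across cycles:
  after 0 — PE[2][2] acc=0, pass-E 0, pass-S 0
  after 1 — PE[2][2] acc=0, pass-E 0, pass-S 0
  after 2 — PE[2][2] acc=0, pass-E 0, pass-S 0
  after 3 — PE[2][2] acc=0, pass-E 0, pass-S 0
  after 4 — PE[2][2] acc=27, pass-E 9, pass-S 3
RS [3×3] PE[2][2] across cycles:
  after 0 — PE[2][2] acc=0, pass-E 0, pass-S 0
  after 1 — PE[2][2] acc=0, pass-E 0, pass-S 0
  after 2 — PE[2][2] acc=0, pass-E 0, pass-S 0
  after 3 — PE[2][2] acc=0, pass-E 0, pass-S 0
  after 4 — PE[2][2] acc=90, pass-E 90, pass-S 3

dataflow = WS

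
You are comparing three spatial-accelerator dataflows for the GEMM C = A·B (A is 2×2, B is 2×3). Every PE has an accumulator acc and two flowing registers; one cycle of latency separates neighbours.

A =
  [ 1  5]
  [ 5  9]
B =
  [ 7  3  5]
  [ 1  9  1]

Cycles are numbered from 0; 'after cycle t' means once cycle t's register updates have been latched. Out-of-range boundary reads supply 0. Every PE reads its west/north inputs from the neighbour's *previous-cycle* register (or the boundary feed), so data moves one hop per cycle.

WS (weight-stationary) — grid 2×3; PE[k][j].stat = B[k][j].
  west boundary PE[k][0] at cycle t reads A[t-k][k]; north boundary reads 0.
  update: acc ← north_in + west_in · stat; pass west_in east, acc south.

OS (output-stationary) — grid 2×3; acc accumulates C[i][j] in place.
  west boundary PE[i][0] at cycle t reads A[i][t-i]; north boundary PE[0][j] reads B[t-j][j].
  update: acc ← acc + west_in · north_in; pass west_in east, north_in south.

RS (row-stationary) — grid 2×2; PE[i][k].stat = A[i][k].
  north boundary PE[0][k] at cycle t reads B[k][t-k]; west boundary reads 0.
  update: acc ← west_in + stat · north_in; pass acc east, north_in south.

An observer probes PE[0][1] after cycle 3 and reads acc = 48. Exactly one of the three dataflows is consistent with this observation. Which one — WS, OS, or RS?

— WS: 2×3; PE[0][1] trace:
  cycle 0: PE[0][1] → acc 0, east 0, south 0
  cycle 1: PE[0][1] → acc 3, east 1, south 3
  cycle 2: PE[0][1] → acc 15, east 5, south 15
  cycle 3: PE[0][1] → acc 0, east 0, south 0
— OS: 2×3; PE[0][1] trace:
  cycle 0: PE[0][1] → acc 0, east 0, south 0
  cycle 1: PE[0][1] → acc 3, east 1, south 3
  cycle 2: PE[0][1] → acc 48, east 5, south 9
  cycle 3: PE[0][1] → acc 48, east 0, south 0
— RS: 2×2; PE[0][1] trace:
  cycle 0: PE[0][1] → acc 0, east 0, south 0
  cycle 1: PE[0][1] → acc 12, east 12, south 1
  cycle 2: PE[0][1] → acc 48, east 48, south 9
  cycle 3: PE[0][1] → acc 10, east 10, south 1

dataflow = OS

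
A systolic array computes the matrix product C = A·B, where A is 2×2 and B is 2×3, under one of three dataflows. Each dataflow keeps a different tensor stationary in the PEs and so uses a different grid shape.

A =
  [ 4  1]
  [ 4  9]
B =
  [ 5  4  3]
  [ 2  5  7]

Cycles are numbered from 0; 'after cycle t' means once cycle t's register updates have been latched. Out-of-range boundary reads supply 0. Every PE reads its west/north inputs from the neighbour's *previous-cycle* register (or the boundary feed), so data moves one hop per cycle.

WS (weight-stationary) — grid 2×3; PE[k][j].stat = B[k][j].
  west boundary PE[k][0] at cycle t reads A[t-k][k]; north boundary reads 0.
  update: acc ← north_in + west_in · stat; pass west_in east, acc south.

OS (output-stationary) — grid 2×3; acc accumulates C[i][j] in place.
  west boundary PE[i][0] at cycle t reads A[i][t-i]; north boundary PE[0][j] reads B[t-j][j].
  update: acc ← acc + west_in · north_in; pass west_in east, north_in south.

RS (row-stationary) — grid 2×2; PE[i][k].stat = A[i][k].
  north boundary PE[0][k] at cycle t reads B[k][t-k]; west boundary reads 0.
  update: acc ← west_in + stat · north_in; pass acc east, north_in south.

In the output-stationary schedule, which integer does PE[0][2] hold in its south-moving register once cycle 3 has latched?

OS (2×3). Following PE[0][2] plus its west/north inputs:
  after 0 — PE[0][1] acc=0, pass-E 0, pass-S 0
  after 0 — PE[0][2] acc=0, pass-E 0, pass-S 0
  after 1 — PE[0][1] acc=16, pass-E 4, pass-S 4
  after 1 — PE[0][2] acc=0, pass-E 0, pass-S 0
  after 2 — PE[0][1] acc=21, pass-E 1, pass-S 5
  after 2 — PE[0][2] acc=12, pass-E 4, pass-S 3
  after 3 — PE[0][1] acc=21, pass-E 0, pass-S 0
  after 3 — PE[0][2] acc=19, pass-E 1, pass-S 7

register = 7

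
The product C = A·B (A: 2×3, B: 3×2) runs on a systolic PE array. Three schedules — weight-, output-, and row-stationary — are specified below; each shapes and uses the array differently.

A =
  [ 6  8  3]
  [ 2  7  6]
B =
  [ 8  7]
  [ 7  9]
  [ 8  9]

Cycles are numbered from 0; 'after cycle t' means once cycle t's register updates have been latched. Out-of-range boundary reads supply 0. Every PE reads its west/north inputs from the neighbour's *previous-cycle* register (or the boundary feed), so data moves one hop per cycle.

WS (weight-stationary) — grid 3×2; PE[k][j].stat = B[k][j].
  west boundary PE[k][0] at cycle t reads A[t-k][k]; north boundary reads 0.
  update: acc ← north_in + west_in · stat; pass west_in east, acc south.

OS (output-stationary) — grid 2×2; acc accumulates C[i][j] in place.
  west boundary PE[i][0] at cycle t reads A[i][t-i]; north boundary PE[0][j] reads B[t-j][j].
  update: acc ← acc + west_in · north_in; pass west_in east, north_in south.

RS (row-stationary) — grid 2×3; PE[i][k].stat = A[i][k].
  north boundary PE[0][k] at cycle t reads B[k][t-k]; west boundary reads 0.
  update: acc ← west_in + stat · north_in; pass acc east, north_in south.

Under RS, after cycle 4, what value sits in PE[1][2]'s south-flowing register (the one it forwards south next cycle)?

register = 9

RS on a 2×3 grid — tracing PE[1][2] and its feeders:
  @0  [0,2]  acc 0  |  →0  ↓0
  @0  [1,1]  acc 0  |  →0  ↓0
  @0  [1,2]  acc 0  |  →0  ↓0
  @1  [0,2]  acc 0  |  →0  ↓0
  @1  [1,1]  acc 0  |  →0  ↓0
  @1  [1,2]  acc 0  |  →0  ↓0
  @2  [0,2]  acc 128  |  →128  ↓8
  @2  [1,1]  acc 65  |  →65  ↓7
  @2  [1,2]  acc 0  |  →0  ↓0
  @3  [0,2]  acc 141  |  →141  ↓9
  @3  [1,1]  acc 77  |  →77  ↓9
  @3  [1,2]  acc 113  |  →113  ↓8
  @4  [0,2]  acc 0  |  →0  ↓0
  @4  [1,1]  acc 0  |  →0  ↓0
  @4  [1,2]  acc 131  |  →131  ↓9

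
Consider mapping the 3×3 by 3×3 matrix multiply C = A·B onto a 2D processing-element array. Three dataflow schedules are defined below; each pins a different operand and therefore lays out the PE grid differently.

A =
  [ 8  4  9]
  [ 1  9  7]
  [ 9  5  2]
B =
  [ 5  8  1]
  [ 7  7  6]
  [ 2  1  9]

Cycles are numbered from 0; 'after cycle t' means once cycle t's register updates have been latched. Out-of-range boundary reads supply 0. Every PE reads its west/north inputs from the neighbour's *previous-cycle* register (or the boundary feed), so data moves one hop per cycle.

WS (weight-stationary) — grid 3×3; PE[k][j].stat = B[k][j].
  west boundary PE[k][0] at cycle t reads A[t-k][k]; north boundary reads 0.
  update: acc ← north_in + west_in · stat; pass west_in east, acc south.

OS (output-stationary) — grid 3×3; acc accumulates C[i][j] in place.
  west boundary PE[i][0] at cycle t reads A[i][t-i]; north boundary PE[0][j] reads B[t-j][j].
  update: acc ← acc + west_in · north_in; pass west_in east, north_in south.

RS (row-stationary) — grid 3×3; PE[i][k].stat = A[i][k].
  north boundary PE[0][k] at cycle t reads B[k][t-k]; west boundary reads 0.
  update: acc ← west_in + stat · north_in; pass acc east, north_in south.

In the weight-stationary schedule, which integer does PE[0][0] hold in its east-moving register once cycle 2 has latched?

register = 9

Tracing WS — 3×3 array, target PE[0][0]:
  c0 r0c0: 40 / 8 / 40
  c1 r0c0: 5 / 1 / 5
  c2 r0c0: 45 / 9 / 45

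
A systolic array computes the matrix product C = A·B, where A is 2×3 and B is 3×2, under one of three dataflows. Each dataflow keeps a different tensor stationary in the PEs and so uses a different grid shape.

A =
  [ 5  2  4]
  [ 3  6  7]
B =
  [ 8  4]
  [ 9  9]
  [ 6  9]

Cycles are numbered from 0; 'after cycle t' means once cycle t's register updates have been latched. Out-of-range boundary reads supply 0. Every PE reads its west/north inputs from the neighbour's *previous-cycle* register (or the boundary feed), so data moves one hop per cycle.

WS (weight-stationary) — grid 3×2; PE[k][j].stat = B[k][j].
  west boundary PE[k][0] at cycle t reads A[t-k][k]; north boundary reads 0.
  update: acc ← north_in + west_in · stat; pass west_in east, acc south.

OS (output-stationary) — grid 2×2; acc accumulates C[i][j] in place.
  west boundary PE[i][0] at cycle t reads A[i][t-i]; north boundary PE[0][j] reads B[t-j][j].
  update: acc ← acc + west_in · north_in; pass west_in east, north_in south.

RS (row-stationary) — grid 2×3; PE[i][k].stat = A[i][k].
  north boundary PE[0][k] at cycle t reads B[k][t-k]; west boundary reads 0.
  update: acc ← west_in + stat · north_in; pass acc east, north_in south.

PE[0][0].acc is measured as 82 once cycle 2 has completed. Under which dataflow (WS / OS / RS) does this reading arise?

WS (3×2 grid), PE[0][0]:
  t=0 PE[0][0]: acc=40 h=5 v=40
  t=1 PE[0][0]: acc=24 h=3 v=24
  t=2 PE[0][0]: acc=0 h=0 v=0
OS (2×2 grid), PE[0][0]:
  t=0 PE[0][0]: acc=40 h=5 v=8
  t=1 PE[0][0]: acc=58 h=2 v=9
  t=2 PE[0][0]: acc=82 h=4 v=6
RS (2×3 grid), PE[0][0]:
  t=0 PE[0][0]: acc=40 h=40 v=8
  t=1 PE[0][0]: acc=20 h=20 v=4
  t=2 PE[0][0]: acc=0 h=0 v=0

dataflow = OS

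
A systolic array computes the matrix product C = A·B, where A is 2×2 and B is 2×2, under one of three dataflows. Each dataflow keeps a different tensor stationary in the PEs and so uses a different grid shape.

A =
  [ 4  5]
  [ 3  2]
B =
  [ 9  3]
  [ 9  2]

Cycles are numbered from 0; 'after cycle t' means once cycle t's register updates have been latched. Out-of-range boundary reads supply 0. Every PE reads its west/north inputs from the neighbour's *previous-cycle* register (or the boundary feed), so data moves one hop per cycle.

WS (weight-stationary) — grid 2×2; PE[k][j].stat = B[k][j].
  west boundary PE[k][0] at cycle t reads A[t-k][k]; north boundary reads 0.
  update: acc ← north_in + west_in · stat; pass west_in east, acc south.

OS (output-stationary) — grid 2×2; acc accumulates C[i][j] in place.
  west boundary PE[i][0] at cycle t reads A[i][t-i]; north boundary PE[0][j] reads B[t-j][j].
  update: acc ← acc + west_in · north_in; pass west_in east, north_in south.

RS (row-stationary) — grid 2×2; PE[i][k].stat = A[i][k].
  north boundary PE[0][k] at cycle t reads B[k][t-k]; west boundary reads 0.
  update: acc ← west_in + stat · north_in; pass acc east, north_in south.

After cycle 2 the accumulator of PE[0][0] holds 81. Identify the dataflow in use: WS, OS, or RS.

WS [2×2] PE[0][0] across cycles:
  @0  [0,0]  acc 36  |  →4  ↓36
  @1  [0,0]  acc 27  |  →3  ↓27
  @2  [0,0]  acc 0  |  →0  ↓0
OS [2×2] PE[0][0] across cycles:
  @0  [0,0]  acc 36  |  →4  ↓9
  @1  [0,0]  acc 81  |  →5  ↓9
  @2  [0,0]  acc 81  |  →0  ↓0
RS [2×2] PE[0][0] across cycles:
  @0  [0,0]  acc 36  |  →36  ↓9
  @1  [0,0]  acc 12  |  →12  ↓3
  @2  [0,0]  acc 0  |  →0  ↓0

dataflow = OS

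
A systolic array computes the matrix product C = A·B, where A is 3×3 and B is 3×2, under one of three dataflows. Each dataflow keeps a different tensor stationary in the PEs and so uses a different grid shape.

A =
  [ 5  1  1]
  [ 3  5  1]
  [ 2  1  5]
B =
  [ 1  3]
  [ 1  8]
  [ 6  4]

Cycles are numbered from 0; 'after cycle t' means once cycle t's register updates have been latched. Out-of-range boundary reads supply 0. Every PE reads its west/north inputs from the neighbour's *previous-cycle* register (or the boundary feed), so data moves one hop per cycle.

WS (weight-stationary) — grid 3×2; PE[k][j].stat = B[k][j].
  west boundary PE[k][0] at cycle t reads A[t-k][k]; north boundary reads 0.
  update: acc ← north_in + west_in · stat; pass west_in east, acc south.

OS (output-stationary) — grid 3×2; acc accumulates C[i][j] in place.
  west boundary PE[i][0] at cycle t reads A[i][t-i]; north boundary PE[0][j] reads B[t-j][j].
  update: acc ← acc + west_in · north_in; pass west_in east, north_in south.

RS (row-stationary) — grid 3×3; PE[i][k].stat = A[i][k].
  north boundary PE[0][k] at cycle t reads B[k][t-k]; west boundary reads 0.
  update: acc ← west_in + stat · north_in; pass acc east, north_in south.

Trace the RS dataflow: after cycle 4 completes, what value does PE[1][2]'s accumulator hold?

PE[1][2].acc = 53

RS on a 3×3 grid — tracing PE[1][2] and its feeders:
  step 0 · PE0,2: acc=0; fwd→0 fwd↓0
  step 0 · PE1,1: acc=0; fwd→0 fwd↓0
  step 0 · PE1,2: acc=0; fwd→0 fwd↓0
  step 1 · PE0,2: acc=0; fwd→0 fwd↓0
  step 1 · PE1,1: acc=0; fwd→0 fwd↓0
  step 1 · PE1,2: acc=0; fwd→0 fwd↓0
  step 2 · PE0,2: acc=12; fwd→12 fwd↓6
  step 2 · PE1,1: acc=8; fwd→8 fwd↓1
  step 2 · PE1,2: acc=0; fwd→0 fwd↓0
  step 3 · PE0,2: acc=27; fwd→27 fwd↓4
  step 3 · PE1,1: acc=49; fwd→49 fwd↓8
  step 3 · PE1,2: acc=14; fwd→14 fwd↓6
  step 4 · PE0,2: acc=0; fwd→0 fwd↓0
  step 4 · PE1,1: acc=0; fwd→0 fwd↓0
  step 4 · PE1,2: acc=53; fwd→53 fwd↓4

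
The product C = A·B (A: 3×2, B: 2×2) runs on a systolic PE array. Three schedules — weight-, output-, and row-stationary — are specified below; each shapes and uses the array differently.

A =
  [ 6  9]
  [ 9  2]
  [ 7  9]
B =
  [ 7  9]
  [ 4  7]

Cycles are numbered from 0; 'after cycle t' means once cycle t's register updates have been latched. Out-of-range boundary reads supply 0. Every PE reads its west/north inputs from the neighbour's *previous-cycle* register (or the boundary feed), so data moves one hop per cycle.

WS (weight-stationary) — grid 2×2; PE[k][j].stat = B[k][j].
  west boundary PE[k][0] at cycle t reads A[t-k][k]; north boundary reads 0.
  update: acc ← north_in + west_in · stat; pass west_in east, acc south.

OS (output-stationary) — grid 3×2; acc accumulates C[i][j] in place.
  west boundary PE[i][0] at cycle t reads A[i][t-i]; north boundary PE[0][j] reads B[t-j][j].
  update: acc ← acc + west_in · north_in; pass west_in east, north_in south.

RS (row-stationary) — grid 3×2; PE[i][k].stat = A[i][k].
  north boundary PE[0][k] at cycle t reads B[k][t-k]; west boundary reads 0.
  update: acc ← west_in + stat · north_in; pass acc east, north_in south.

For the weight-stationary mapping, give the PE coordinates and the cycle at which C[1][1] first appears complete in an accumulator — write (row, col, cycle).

WS — PE[1][1] is where C[1][1] collects:
  after 0 — PE[1][1] acc=0, pass-E 0, pass-S 0
  after 1 — PE[1][1] acc=0, pass-E 0, pass-S 0
  after 2 — PE[1][1] acc=117, pass-E 9, pass-S 117
  after 3 — PE[1][1] acc=95, pass-E 2, pass-S 95

(row, col, cycle) = (1, 1, 3)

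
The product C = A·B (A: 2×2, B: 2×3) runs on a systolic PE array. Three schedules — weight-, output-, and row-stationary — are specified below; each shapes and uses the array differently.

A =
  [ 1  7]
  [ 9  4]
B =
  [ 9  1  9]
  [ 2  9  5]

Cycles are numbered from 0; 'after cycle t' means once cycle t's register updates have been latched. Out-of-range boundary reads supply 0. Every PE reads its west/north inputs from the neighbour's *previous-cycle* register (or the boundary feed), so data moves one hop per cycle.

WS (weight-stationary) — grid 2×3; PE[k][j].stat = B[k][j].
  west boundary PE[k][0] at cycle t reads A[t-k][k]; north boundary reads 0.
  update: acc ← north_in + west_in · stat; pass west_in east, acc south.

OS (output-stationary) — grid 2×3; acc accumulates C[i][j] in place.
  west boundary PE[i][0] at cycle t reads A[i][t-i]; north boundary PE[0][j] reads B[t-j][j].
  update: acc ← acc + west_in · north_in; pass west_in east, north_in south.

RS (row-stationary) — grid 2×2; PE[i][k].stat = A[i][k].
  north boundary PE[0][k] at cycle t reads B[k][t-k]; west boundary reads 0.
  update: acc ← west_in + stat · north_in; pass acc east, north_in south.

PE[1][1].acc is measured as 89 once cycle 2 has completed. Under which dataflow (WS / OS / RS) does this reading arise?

— WS: 2×3; PE[1][1] trace:
  @0  [1,1]  acc 0  |  →0  ↓0
  @1  [1,1]  acc 0  |  →0  ↓0
  @2  [1,1]  acc 64  |  →7  ↓64
— OS: 2×3; PE[1][1] trace:
  @0  [1,1]  acc 0  |  →0  ↓0
  @1  [1,1]  acc 0  |  →0  ↓0
  @2  [1,1]  acc 9  |  →9  ↓1
— RS: 2×2; PE[1][1] trace:
  @0  [1,1]  acc 0  |  →0  ↓0
  @1  [1,1]  acc 0  |  →0  ↓0
  @2  [1,1]  acc 89  |  →89  ↓2

dataflow = RS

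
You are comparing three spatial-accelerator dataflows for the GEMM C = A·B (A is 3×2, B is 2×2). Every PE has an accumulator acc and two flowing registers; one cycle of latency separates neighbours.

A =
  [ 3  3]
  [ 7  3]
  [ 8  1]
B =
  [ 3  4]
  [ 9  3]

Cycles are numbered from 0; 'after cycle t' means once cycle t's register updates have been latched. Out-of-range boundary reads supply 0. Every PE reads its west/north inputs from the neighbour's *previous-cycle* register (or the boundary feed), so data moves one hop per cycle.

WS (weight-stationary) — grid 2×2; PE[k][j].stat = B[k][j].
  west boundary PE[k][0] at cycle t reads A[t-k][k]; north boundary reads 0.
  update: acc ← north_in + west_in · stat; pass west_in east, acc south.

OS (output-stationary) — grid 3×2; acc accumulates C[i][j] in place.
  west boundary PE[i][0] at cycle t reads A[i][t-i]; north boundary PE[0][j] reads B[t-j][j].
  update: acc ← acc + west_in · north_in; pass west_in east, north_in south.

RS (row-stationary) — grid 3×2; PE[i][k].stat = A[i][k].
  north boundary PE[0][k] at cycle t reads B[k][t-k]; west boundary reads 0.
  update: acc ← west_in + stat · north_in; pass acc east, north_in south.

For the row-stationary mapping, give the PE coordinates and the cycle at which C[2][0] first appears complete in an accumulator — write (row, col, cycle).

RS: C[2][0] accumulates in PE[2][1]:
  step 0 · PE2,1: acc=0; fwd→0 fwd↓0
  step 1 · PE2,1: acc=0; fwd→0 fwd↓0
  step 2 · PE2,1: acc=0; fwd→0 fwd↓0
  step 3 · PE2,1: acc=33; fwd→33 fwd↓9

(row, col, cycle) = (2, 1, 3)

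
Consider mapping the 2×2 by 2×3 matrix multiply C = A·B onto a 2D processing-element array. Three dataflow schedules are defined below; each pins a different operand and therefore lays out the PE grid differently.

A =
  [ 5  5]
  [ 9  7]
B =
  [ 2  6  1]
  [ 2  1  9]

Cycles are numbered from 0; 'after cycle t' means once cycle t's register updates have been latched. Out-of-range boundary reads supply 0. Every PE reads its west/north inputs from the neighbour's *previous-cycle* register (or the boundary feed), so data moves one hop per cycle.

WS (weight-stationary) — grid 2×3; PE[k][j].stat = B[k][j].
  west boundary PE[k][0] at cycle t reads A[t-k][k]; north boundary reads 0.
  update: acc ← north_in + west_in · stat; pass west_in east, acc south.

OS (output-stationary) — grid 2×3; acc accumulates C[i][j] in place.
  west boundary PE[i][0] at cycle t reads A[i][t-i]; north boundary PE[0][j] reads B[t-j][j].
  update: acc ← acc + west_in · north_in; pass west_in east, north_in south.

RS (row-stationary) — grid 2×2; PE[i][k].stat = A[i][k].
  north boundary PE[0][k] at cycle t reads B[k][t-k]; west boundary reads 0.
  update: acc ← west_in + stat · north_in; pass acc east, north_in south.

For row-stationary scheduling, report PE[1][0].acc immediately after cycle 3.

PE[1][0].acc = 9

RS 2×2: PE[1][0] cycle-by-cycle (with neighbour feeds):
  after 0 — PE[0][0] acc=10, pass-E 10, pass-S 2
  after 0 — PE[1][0] acc=0, pass-E 0, pass-S 0
  after 1 — PE[0][0] acc=30, pass-E 30, pass-S 6
  after 1 — PE[1][0] acc=18, pass-E 18, pass-S 2
  after 2 — PE[0][0] acc=5, pass-E 5, pass-S 1
  after 2 — PE[1][0] acc=54, pass-E 54, pass-S 6
  after 3 — PE[0][0] acc=0, pass-E 0, pass-S 0
  after 3 — PE[1][0] acc=9, pass-E 9, pass-S 1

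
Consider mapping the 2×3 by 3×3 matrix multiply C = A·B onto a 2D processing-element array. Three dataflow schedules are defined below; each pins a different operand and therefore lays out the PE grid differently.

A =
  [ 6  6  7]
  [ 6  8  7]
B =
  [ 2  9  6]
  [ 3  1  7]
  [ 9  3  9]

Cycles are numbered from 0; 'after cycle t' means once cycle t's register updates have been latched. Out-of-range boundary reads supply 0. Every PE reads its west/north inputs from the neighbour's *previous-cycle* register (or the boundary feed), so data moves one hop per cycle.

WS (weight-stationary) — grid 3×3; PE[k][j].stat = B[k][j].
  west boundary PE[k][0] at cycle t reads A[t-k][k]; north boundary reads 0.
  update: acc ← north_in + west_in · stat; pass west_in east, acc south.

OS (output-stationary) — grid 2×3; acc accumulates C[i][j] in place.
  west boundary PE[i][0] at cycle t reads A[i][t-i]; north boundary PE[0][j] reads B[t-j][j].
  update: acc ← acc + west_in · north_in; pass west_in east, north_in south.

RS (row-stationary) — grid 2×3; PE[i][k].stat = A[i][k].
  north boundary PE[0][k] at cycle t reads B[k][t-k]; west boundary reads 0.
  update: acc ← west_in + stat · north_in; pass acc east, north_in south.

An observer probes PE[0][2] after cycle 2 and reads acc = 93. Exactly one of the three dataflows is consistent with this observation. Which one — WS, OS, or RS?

dataflow = RS

Under WS (3×3), PE[0][2]:
  cycle 0: PE[0][2] → acc 0, east 0, south 0
  cycle 1: PE[0][2] → acc 0, east 0, south 0
  cycle 2: PE[0][2] → acc 36, east 6, south 36
Under OS (2×3), PE[0][2]:
  cycle 0: PE[0][2] → acc 0, east 0, south 0
  cycle 1: PE[0][2] → acc 0, east 0, south 0
  cycle 2: PE[0][2] → acc 36, east 6, south 6
Under RS (2×3), PE[0][2]:
  cycle 0: PE[0][2] → acc 0, east 0, south 0
  cycle 1: PE[0][2] → acc 0, east 0, south 0
  cycle 2: PE[0][2] → acc 93, east 93, south 9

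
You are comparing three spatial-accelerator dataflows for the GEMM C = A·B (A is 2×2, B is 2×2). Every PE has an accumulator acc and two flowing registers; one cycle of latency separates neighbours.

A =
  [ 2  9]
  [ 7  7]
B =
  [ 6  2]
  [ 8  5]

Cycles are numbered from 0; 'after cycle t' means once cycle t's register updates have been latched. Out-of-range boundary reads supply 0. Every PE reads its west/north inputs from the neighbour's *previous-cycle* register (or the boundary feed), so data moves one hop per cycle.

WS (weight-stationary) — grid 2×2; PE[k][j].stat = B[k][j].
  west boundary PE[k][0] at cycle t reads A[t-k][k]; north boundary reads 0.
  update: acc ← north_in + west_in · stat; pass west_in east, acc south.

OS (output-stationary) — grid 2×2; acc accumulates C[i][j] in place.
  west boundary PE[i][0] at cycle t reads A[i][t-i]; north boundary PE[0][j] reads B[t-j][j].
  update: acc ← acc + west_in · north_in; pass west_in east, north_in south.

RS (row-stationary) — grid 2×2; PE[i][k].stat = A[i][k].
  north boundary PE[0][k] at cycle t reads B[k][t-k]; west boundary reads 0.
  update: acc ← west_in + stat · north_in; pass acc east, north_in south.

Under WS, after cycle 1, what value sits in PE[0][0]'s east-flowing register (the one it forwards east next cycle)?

WS on a 2×2 grid — tracing PE[0][0] and its feeders:
  cycle 0: PE[0][0] → acc 12, east 2, south 12
  cycle 1: PE[0][0] → acc 42, east 7, south 42

register = 7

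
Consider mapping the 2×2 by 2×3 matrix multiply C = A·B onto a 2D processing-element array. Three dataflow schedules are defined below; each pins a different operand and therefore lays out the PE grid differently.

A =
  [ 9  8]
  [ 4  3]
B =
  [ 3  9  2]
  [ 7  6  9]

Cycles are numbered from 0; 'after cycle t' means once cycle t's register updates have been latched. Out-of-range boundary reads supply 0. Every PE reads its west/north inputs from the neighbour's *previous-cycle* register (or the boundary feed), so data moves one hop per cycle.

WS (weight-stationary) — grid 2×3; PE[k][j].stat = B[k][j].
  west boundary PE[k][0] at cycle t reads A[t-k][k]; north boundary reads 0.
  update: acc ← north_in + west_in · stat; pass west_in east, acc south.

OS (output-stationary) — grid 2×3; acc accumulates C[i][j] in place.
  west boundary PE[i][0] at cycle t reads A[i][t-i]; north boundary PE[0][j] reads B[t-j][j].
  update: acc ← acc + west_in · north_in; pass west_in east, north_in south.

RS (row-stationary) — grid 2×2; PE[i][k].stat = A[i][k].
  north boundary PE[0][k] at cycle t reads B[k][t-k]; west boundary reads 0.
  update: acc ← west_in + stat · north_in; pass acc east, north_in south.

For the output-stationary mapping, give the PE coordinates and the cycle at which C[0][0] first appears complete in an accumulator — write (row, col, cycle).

OS — PE[0][0] is where C[0][0] collects:
  cycle 0: PE[0][0] → acc 27, east 9, south 3
  cycle 1: PE[0][0] → acc 83, east 8, south 7

(row, col, cycle) = (0, 0, 1)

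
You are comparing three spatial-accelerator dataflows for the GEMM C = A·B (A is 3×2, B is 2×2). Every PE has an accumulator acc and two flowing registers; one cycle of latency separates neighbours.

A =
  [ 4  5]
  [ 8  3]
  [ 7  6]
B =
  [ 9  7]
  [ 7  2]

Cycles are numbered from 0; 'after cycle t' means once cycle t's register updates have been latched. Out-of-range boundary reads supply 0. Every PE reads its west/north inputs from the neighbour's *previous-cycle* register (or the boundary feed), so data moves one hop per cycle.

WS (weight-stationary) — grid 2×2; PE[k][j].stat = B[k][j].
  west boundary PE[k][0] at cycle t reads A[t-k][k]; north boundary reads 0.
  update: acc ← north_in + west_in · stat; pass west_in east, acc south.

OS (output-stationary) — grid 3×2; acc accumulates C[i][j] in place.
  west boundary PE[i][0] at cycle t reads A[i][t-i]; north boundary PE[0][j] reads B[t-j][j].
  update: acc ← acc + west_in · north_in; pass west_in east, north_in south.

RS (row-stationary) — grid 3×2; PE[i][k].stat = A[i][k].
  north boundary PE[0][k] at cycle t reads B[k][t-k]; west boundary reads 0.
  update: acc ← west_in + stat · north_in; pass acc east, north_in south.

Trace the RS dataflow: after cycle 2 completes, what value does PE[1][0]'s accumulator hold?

PE[1][0].acc = 56

Tracing RS — 3×2 array, target PE[1][0]:
  c0 r0c0: 36 / 36 / 9
  c0 r1c0: 0 / 0 / 0
  c1 r0c0: 28 / 28 / 7
  c1 r1c0: 72 / 72 / 9
  c2 r0c0: 0 / 0 / 0
  c2 r1c0: 56 / 56 / 7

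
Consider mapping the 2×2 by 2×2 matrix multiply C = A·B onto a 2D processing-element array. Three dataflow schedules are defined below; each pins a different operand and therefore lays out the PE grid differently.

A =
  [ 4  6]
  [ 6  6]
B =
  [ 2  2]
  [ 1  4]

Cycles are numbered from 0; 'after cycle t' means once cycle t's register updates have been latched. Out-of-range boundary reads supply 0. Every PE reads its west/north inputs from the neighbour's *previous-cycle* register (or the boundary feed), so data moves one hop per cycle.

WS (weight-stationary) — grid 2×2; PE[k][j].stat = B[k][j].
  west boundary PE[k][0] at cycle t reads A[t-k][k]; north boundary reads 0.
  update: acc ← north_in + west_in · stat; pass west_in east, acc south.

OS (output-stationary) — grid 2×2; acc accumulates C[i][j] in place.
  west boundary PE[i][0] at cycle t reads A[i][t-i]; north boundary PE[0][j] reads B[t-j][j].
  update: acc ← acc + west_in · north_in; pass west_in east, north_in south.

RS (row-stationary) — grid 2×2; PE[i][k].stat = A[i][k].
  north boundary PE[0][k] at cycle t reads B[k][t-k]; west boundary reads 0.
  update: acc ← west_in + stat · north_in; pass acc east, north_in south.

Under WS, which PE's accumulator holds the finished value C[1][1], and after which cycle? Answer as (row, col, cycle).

Under WS, C[1][1] lands at PE[1][1]:
  t=0 PE[1][1]: acc=0 h=0 v=0
  t=1 PE[1][1]: acc=0 h=0 v=0
  t=2 PE[1][1]: acc=32 h=6 v=32
  t=3 PE[1][1]: acc=36 h=6 v=36

(row, col, cycle) = (1, 1, 3)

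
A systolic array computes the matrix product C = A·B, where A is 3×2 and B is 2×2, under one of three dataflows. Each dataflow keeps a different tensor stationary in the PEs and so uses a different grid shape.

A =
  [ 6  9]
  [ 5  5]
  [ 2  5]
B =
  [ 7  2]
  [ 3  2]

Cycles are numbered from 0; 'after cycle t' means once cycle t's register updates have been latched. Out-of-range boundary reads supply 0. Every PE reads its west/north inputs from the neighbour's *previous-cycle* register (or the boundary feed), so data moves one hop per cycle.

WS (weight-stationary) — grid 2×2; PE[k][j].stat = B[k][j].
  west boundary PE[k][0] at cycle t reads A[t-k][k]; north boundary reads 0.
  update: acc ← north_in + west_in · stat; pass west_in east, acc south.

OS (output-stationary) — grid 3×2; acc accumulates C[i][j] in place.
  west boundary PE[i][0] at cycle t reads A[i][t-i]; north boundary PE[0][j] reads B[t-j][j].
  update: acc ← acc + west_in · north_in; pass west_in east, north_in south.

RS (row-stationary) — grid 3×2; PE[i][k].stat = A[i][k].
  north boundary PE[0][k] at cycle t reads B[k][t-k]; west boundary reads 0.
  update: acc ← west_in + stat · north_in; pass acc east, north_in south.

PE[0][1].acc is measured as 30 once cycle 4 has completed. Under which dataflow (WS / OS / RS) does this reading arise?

WS (2×2 grid), PE[0][1]:
  c0 r0c1: 0 / 0 / 0
  c1 r0c1: 12 / 6 / 12
  c2 r0c1: 10 / 5 / 10
  c3 r0c1: 4 / 2 / 4
  c4 r0c1: 0 / 0 / 0
OS (3×2 grid), PE[0][1]:
  c0 r0c1: 0 / 0 / 0
  c1 r0c1: 12 / 6 / 2
  c2 r0c1: 30 / 9 / 2
  c3 r0c1: 30 / 0 / 0
  c4 r0c1: 30 / 0 / 0
RS (3×2 grid), PE[0][1]:
  c0 r0c1: 0 / 0 / 0
  c1 r0c1: 69 / 69 / 3
  c2 r0c1: 30 / 30 / 2
  c3 r0c1: 0 / 0 / 0
  c4 r0c1: 0 / 0 / 0

dataflow = OS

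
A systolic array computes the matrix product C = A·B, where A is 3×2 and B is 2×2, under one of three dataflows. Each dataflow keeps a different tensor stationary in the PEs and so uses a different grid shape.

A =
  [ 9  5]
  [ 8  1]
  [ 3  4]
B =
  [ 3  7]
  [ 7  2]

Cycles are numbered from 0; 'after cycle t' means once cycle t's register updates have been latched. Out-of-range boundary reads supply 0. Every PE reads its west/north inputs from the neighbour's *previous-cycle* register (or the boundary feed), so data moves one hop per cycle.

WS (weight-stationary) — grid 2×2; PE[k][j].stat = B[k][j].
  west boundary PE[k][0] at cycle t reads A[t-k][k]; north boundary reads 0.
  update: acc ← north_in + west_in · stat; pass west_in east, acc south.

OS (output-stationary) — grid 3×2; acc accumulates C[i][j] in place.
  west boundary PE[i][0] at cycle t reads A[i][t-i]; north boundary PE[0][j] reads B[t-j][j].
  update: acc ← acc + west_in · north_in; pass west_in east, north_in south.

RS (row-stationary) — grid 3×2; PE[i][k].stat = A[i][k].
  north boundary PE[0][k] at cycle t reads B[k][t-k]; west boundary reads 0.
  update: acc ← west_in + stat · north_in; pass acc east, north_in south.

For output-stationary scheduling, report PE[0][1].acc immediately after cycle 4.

OS (3×2). Following PE[0][1] plus its west/north inputs:
  @0  [0,0]  acc 27  |  →9  ↓3
  @0  [0,1]  acc 0  |  →0  ↓0
  @1  [0,0]  acc 62  |  →5  ↓7
  @1  [0,1]  acc 63  |  →9  ↓7
  @2  [0,0]  acc 62  |  →0  ↓0
  @2  [0,1]  acc 73  |  →5  ↓2
  @3  [0,0]  acc 62  |  →0  ↓0
  @3  [0,1]  acc 73  |  →0  ↓0
  @4  [0,0]  acc 62  |  →0  ↓0
  @4  [0,1]  acc 73  |  →0  ↓0

PE[0][1].acc = 73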